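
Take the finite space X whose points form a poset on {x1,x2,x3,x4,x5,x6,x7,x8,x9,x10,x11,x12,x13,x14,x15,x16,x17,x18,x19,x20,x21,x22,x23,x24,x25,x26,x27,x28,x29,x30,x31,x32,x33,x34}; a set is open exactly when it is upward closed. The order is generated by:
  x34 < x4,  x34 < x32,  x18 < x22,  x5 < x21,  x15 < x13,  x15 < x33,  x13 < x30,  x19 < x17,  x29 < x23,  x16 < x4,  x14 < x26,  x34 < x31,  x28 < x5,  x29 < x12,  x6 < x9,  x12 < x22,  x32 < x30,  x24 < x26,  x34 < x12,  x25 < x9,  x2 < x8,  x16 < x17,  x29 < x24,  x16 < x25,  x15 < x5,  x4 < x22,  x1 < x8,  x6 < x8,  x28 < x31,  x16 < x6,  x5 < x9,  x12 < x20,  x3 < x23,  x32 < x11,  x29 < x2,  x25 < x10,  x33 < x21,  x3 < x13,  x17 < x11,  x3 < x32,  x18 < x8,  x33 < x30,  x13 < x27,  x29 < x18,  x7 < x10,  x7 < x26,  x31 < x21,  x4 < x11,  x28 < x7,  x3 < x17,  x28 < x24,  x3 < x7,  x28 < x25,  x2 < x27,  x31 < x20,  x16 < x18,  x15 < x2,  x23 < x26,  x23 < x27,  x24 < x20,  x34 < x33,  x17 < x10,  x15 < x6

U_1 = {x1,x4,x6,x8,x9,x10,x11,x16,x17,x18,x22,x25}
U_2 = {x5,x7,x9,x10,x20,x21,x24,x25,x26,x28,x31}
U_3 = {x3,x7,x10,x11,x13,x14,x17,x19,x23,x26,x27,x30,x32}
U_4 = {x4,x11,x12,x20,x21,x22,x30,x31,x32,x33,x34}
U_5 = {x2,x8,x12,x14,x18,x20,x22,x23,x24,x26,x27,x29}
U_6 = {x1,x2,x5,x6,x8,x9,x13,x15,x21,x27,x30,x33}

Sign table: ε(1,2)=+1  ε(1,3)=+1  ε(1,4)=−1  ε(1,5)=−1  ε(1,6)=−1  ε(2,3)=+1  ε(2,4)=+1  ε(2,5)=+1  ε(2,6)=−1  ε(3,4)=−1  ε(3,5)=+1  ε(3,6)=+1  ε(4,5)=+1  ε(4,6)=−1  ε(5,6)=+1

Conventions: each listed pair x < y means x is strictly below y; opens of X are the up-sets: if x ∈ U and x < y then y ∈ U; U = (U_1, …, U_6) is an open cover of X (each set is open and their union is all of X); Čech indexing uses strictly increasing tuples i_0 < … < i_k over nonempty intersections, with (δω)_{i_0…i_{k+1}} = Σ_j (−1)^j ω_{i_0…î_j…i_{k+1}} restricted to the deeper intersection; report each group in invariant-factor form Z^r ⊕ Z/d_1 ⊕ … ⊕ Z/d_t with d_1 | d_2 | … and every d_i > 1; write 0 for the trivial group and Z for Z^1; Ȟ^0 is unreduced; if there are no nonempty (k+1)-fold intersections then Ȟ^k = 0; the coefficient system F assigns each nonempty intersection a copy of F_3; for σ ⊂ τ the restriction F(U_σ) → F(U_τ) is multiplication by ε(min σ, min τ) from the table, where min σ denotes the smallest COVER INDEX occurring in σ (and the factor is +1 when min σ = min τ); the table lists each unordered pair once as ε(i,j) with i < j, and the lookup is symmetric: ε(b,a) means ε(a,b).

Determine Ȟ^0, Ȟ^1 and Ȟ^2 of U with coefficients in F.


nerve simplices:
  U12={x9,x10,x25} U13={x10,x11,x17} U14={x4,x11,x22} U15={x8,x18,x22} U16={x1,x6,x8,x9} U23={x7,x10,x26} U24={x20,x21,x31} U25={x20,x24,x26} U26={x5,x9,x21} U34={x11,x30,x32} U35={x14,x23,x26,x27} U36={x13,x27,x30} U45={x12,x20,x22} U46={x21,x30,x33} U56={x2,x8,x27}
  U123={x10} U126={x9} U134={x11} U145={x22} U156={x8} U235={x26} U245={x20} U246={x21} U346={x30} U356={x27}
C dims 6,15,10; δ0: rk_F3 6; δ1: rk_F3 9
degree 0: 6−6−0 = 0 → Ȟ^0 ≅ 0
degree 1: 15−9−6 = 0 → Ȟ^1 ≅ 0
degree 2: 10−0−9 = 1 → Ȟ^2 ≅ Z/3

Ȟ^0 = 0,  Ȟ^1 = 0,  Ȟ^2 = Z/3


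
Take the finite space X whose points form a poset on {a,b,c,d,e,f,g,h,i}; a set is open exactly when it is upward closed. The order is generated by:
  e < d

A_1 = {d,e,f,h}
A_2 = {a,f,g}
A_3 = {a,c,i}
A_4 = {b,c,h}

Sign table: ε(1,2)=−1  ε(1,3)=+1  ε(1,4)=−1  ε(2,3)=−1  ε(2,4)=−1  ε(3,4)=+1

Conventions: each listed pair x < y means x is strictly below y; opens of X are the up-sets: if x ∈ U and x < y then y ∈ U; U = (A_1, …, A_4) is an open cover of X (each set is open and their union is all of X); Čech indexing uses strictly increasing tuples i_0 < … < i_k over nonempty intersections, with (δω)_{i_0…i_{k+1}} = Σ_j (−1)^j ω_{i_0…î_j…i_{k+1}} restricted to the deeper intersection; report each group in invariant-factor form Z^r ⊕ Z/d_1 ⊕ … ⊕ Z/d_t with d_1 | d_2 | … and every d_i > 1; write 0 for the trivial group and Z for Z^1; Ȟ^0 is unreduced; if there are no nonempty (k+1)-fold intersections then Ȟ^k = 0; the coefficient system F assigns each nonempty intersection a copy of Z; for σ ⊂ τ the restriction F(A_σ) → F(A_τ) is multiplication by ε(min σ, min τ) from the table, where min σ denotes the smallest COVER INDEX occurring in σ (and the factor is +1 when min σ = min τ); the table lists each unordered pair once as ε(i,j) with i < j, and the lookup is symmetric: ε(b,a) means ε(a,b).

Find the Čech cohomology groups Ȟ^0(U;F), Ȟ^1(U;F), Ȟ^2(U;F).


cover nerve:
  A12={f} A14={h} A23={a} A34={c}
C dims 4,4; δ0: rk 4, SNF 1^3·2
Ȟ^0: (4−4)−0=0 ⇒ 0
Ȟ^1: (4−0)−4=0 plus torsion [2] ⇒ Z/2
Ȟ^2: (0−0)−0=0 ⇒ 0

Ȟ^0 = 0, Ȟ^1 = Z/2 and Ȟ^2 = 0


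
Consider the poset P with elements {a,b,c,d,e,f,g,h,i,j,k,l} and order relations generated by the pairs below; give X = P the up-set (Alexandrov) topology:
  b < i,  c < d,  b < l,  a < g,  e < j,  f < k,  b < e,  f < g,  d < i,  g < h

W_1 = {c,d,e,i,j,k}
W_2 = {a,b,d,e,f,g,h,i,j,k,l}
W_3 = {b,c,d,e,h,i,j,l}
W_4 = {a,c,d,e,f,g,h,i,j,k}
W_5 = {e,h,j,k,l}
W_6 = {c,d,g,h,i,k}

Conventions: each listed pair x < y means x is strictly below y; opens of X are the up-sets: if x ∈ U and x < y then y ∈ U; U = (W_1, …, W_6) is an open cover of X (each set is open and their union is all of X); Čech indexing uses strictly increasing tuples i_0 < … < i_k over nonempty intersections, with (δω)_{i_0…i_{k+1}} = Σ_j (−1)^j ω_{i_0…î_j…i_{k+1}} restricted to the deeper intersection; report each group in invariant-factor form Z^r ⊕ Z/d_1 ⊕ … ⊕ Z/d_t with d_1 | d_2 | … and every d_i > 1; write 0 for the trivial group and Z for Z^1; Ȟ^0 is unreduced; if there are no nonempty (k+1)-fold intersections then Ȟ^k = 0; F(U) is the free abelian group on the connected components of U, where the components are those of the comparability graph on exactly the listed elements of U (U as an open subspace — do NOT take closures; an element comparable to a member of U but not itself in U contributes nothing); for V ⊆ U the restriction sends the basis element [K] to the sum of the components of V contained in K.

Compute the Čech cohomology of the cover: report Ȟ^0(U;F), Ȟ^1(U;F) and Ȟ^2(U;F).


cover nerve:
  W12={d,e,i,j,k} W13={c,d,e,i,j} W14={c,d,e,i,j,k} W15={e,j,k} W16={c,d,i,k} W23={b,d,e,h,i,j,l} W24={a,d,e,f,g,h,i,j,k} W25={e,h,j,k,l} W26={d,g,h,i,k} W34={c,d,e,h,i,j} W35={e,h,j,l} W36={c,d,h,i} W45={e,h,j,k} W46={c,d,g,h,i,k} W56={h,k}
  W123={d,e,i,j} W124={d,e,i,j,k} W125={e,j,k} W126={d,i,k} W134={c,d,e,i,j} W135={e,j} W136={c,d,i} W145={e,j,k} W146={c,d,i,k} W156={k} W234={d,e,h,i,j} W235={e,h,j,l} W236={d,h,i} W245={e,h,j,k} W246={d,g,h,i,k} W256={h,k} W345={e,h,j} W346={c,d,h,i} W356={h} W456={h,k}
  W1234={d,e,i,j} W1235={e,j} W1236={d,i} W1245={e,j,k} W1246={d,i,k} W1256={k} W1345={e,j} W1346={c,d,i} W1456={k} W2345={e,h,j} W2346={d,h,i} W2356={h} W2456={h,k} W3456={h}
  W12345={e,j} W12346={d,i} W12456={k} W23456={h}
components per intersection:
  W1: {c,d,i} {e,j} {k}
  W2: {a,f,g,h,k} {b,d,e,i,j,l}
  W3: {b,c,d,e,i,j,l} {h}
  W4: {a,f,g,h,k} {c,d,i} {e,j}
  W5: {e,j} {h} {k} {l}
  W6: {c,d,i} {g,h} {k}
  W12: {d,i} {e,j} {k}
  W13: {c,d,i} {e,j}
  W14: {c,d,i} {e,j} {k}
  W15: {e,j} {k}
  W16: {c,d,i} {k}
  W23: {b,d,e,i,j,l} {h}
  W24: {a,f,g,h,k} {d,i} {e,j}
  W25: {e,j} {h} {k} {l}
  W26: {d,i} {g,h} {k}
  W34: {c,d,i} {e,j} {h}
  W35: {e,j} {h} {l}
  W36: {c,d,i} {h}
  W45: {e,j} {h} {k}
  W46: {c,d,i} {g,h} {k}
  W56: {h} {k}
  W123: {d,i} {e,j}
  W124: {d,i} {e,j} {k}
  W125: {e,j} {k}
  W126: {d,i} {k}
  W134: {c,d,i} {e,j}
  W135: {e,j}
  W136: {c,d,i}
  W145: {e,j} {k}
  W146: {c,d,i} {k}
  W156: {k}
  W234: {d,i} {e,j} {h}
  W235: {e,j} {h} {l}
  W236: {d,i} {h}
  W245: {e,j} {h} {k}
  W246: {d,i} {g,h} {k}
  W256: {h} {k}
  W345: {e,j} {h}
  W346: {c,d,i} {h}
  W356: {h}
  W456: {h} {k}
  W1234: {d,i} {e,j}
  W1235: {e,j}
  W1236: {d,i}
  W1245: {e,j} {k}
  W1246: {d,i} {k}
  W1256: {k}
  W1345: {e,j}
  W1346: {c,d,i}
  W1456: {k}
  W2345: {e,j} {h}
  W2346: {d,i} {h}
  W2356: {h}
  W2456: {h} {k}
  W3456: {h}
  W12345: {e,j}
  W12346: {d,i}
  W12456: {k}
  W23456: {h}
C dims 17,40,41,20; δ0: rk 15, SNF 1^15; δ1: rk 25, SNF 1^25; δ2: rk 16, SNF 1^16
Ȟ^0: (17−15)−0=2 ⇒ Z^2
Ȟ^1: (40−25)−15=0 ⇒ 0
Ȟ^2: (41−16)−25=0 ⇒ 0

Ȟ^0 = Z^2, Ȟ^1 = 0 and Ȟ^2 = 0


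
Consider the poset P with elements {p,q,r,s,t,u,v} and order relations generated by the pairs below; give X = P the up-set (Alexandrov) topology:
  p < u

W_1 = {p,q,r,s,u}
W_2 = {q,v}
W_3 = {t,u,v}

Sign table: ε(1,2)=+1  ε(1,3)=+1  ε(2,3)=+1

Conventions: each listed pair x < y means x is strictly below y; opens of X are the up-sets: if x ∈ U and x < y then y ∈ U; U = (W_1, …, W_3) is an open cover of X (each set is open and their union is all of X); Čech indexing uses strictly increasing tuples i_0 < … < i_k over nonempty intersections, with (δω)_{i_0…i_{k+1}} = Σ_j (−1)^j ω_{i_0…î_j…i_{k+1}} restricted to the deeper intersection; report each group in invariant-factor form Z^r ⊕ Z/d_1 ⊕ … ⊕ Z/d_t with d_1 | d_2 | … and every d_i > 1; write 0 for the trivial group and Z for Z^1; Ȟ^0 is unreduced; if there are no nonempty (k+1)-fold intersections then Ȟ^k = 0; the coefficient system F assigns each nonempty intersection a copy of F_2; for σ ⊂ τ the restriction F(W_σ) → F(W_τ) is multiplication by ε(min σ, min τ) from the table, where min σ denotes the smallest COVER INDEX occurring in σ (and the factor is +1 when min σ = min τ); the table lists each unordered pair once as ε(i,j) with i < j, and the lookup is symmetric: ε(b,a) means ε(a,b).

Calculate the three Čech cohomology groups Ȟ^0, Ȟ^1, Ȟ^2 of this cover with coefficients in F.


Ȟ^0 = Z/2,  Ȟ^1 = Z/2,  Ȟ^2 = 0

nerve simplices:
  W12={q} W13={u} W23={v}
C dims 3,3; δ0: rk_F2 2
degree 0: 3−2−0 = 1 → Ȟ^0 ≅ Z/2
degree 1: 3−0−2 = 1 → Ȟ^1 ≅ Z/2
degree 2: 0−0−0 = 0 → Ȟ^2 ≅ 0


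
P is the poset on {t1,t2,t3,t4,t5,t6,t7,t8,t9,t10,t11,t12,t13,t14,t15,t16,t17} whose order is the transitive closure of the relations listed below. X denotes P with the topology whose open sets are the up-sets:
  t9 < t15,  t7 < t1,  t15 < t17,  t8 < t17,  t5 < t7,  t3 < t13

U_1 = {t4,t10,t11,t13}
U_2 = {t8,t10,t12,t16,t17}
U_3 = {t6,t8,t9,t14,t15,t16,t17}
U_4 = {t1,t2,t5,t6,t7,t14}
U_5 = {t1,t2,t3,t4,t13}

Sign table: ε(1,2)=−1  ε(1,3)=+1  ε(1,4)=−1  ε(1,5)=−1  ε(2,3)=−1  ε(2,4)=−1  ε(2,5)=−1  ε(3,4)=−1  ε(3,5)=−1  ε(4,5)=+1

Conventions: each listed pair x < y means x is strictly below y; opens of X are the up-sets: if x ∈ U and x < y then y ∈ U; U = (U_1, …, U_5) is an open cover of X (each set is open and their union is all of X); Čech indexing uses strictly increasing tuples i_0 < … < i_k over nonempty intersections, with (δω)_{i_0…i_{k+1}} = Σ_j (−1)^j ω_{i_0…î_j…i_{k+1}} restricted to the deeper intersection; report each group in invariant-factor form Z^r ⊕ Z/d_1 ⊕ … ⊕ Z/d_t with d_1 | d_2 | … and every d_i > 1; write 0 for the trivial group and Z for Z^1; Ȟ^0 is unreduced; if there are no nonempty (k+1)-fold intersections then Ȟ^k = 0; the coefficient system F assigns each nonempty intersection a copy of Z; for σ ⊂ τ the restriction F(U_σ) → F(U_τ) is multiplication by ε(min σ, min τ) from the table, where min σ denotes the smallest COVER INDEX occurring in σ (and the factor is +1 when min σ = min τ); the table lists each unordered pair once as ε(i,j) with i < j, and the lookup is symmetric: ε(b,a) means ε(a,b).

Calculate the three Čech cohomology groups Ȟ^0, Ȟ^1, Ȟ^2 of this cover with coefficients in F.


intersection data:
  U12={t10} U15={t4,t13} U23={t8,t16,t17} U34={t6,t14} U45={t1,t2}
C dims 5,5; δ0: rk 4, SNF 1^4
Ȟ^0 = (5 − 4) − 0 = 1, so Ȟ^0 ≅ Z
Ȟ^1 = (5 − 0) − 4 = 1, so Ȟ^1 ≅ Z
Ȟ^2 = (0 − 0) − 0 = 0, so Ȟ^2 ≅ 0

Ȟ^0 = Z; Ȟ^1 = Z; Ȟ^2 = 0


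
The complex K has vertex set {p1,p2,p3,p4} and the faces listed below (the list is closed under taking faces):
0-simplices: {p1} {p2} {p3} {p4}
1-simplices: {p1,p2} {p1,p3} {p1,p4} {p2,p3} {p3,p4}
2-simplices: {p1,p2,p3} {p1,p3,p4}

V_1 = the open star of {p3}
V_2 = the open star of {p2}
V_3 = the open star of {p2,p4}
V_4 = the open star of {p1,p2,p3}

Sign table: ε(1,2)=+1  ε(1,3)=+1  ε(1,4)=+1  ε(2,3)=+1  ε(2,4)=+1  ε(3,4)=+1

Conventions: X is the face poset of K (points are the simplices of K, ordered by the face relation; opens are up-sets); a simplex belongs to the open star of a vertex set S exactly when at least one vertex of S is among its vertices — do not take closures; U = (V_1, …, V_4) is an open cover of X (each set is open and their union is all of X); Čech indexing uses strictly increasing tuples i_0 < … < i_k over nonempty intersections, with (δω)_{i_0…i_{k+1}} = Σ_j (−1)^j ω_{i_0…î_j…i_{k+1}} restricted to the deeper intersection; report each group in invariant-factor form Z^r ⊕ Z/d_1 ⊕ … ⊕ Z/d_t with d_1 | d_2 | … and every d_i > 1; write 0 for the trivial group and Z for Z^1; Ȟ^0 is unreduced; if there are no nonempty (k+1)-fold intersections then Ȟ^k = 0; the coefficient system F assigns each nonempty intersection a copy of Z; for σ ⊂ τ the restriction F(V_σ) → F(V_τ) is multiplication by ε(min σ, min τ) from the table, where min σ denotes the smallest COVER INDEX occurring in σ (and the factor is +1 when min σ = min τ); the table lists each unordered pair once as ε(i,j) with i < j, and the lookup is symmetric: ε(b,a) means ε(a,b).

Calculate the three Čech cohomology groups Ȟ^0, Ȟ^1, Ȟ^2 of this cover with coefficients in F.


Ȟ^0 ≅ Z,  Ȟ^1 ≅ 0,  Ȟ^2 ≅ 0

intersection data:
  V1={{p3},{p1,p3},{p2,p3},{p3,p4},{p1,p2,p3},{p1,p3,p4}} V2={{p2},{p1,p2},{p2,p3},{p1,p2,p3}} V3={{p2},{p4},{p1,p2},{p1,p4},{p2,p3},{p3,p4},{p1,p2,p3},{p1,p3,p4}} V4={{p1},{p2},{p3},{p1,p2},{p1,p3},{p1,p4},{p2,p3},{p3,p4},{p1,p2,p3},{p1,p3,p4}}
  V12={{p2,p3},{p1,p2,p3}} V13={{p2,p3},{p3,p4},{p1,p2,p3},{p1,p3,p4}} V14={{p3},{p1,p3},{p2,p3},{p3,p4},{p1,p2,p3},{p1,p3,p4}} V23={{p2},{p1,p2},{p2,p3},{p1,p2,p3}} V24={{p2},{p1,p2},{p2,p3},{p1,p2,p3}} V34={{p2},{p1,p2},{p1,p4},{p2,p3},{p3,p4},{p1,p2,p3},{p1,p3,p4}}
  V123={{p2,p3},{p1,p2,p3}} V124={{p2,p3},{p1,p2,p3}} V134={{p2,p3},{p3,p4},{p1,p2,p3},{p1,p3,p4}} V234={{p2},{p1,p2},{p2,p3},{p1,p2,p3}}
  V1234={{p2,p3},{p1,p2,p3}}
C dims 4,6,4,1; δ0: rk 3, SNF 1^3; δ1: rk 3, SNF 1^3; δ2: rk 1, SNF 1^1
Ȟ^0 = (4 − 3) − 0 = 1, so Ȟ^0 ≅ Z
Ȟ^1 = (6 − 3) − 3 = 0, so Ȟ^1 ≅ 0
Ȟ^2 = (4 − 1) − 3 = 0, so Ȟ^2 ≅ 0


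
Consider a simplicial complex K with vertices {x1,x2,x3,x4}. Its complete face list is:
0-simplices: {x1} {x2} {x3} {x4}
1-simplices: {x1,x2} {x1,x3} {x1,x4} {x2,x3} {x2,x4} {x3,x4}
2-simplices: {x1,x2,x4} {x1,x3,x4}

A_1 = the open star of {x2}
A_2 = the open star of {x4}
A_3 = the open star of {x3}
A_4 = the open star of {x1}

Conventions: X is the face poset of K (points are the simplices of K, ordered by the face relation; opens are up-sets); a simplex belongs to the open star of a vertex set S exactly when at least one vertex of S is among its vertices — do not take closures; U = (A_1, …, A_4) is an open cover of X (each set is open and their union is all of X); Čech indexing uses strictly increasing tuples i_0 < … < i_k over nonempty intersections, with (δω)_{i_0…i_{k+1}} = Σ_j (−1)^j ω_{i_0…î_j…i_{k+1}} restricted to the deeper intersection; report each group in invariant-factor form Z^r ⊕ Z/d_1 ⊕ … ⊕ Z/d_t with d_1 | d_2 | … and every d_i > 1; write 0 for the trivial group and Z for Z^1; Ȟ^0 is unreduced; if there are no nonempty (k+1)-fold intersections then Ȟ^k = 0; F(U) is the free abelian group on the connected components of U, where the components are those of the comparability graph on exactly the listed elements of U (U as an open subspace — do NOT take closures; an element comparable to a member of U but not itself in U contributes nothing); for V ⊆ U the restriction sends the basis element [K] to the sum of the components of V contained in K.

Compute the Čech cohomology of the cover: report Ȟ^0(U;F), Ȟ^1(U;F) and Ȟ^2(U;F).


Ȟ^0 ≅ Z, Ȟ^1 ≅ Z and Ȟ^2 ≅ 0

nonempty overlaps:
  A1={{x2},{x1,x2},{x2,x3},{x2,x4},{x1,x2,x4}} A2={{x4},{x1,x4},{x2,x4},{x3,x4},{x1,x2,x4},{x1,x3,x4}} A3={{x3},{x1,x3},{x2,x3},{x3,x4},{x1,x3,x4}} A4={{x1},{x1,x2},{x1,x3},{x1,x4},{x1,x2,x4},{x1,x3,x4}}
  A12={{x2,x4},{x1,x2,x4}} A13={{x2,x3}} A14={{x1,x2},{x1,x2,x4}} A23={{x3,x4},{x1,x3,x4}} A24={{x1,x4},{x1,x2,x4},{x1,x3,x4}} A34={{x1,x3},{x1,x3,x4}}
  A124={{x1,x2,x4}} A234={{x1,x3,x4}}
components per intersection:
  A1: {{x2},{x1,x2},{x2,x3},{x2,x4},{x1,x2,x4}}
  A2: {{x4},{x1,x4},{x2,x4},{x3,x4},{x1,x2,x4},{x1,x3,x4}}
  A3: {{x3},{x1,x3},{x2,x3},{x3,x4},{x1,x3,x4}}
  A4: {{x1},{x1,x2},{x1,x3},{x1,x4},{x1,x2,x4},{x1,x3,x4}}
  A12: {{x2,x4},{x1,x2,x4}}
  A13: {{x2,x3}}
  A14: {{x1,x2},{x1,x2,x4}}
  A23: {{x3,x4},{x1,x3,x4}}
  A24: {{x1,x4},{x1,x2,x4},{x1,x3,x4}}
  A34: {{x1,x3},{x1,x3,x4}}
  A124: {{x1,x2,x4}}
  A234: {{x1,x3,x4}}
C dims 4,6,2; δ0: rk 3, SNF 1^3; δ1: rk 2, SNF 1^2
degree 0: 4−3−0 = 1 → Ȟ^0 ≅ Z
degree 1: 6−2−3 = 1 → Ȟ^1 ≅ Z
degree 2: 2−0−2 = 0 → Ȟ^2 ≅ 0


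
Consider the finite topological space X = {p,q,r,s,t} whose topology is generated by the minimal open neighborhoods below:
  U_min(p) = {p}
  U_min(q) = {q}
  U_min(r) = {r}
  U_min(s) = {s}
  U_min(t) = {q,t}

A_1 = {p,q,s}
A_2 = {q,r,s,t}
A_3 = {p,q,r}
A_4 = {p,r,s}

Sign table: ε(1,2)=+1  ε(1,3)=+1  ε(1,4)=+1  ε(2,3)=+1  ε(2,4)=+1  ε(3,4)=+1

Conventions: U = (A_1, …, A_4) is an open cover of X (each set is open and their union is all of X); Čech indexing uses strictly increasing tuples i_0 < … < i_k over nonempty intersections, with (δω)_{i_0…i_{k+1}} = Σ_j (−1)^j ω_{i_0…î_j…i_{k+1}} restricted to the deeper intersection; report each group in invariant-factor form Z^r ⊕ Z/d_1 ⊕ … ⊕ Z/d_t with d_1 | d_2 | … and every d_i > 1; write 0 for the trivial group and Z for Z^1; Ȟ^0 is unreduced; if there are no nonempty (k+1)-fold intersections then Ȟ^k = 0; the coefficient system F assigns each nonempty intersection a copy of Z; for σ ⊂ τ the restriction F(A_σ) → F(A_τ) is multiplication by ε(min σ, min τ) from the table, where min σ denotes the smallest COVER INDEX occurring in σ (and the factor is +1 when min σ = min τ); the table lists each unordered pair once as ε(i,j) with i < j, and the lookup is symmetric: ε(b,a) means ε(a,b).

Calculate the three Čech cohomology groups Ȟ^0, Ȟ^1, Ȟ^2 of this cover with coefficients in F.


nerve simplices:
  A12={q,s} A13={p,q} A14={p,s} A23={q,r} A24={r,s} A34={p,r}
  A123={q} A124={s} A134={p} A234={r}
C dims 4,6,4; δ0: rk 3, SNF 1^3; δ1: rk 3, SNF 1^3
degree 0: 4−3−0 = 1 → Ȟ^0 ≅ Z
degree 1: 6−3−3 = 0 → Ȟ^1 ≅ 0
degree 2: 4−0−3 = 1 → Ȟ^2 ≅ Z

Ȟ^0 = Z, Ȟ^1 = 0 and Ȟ^2 = Z


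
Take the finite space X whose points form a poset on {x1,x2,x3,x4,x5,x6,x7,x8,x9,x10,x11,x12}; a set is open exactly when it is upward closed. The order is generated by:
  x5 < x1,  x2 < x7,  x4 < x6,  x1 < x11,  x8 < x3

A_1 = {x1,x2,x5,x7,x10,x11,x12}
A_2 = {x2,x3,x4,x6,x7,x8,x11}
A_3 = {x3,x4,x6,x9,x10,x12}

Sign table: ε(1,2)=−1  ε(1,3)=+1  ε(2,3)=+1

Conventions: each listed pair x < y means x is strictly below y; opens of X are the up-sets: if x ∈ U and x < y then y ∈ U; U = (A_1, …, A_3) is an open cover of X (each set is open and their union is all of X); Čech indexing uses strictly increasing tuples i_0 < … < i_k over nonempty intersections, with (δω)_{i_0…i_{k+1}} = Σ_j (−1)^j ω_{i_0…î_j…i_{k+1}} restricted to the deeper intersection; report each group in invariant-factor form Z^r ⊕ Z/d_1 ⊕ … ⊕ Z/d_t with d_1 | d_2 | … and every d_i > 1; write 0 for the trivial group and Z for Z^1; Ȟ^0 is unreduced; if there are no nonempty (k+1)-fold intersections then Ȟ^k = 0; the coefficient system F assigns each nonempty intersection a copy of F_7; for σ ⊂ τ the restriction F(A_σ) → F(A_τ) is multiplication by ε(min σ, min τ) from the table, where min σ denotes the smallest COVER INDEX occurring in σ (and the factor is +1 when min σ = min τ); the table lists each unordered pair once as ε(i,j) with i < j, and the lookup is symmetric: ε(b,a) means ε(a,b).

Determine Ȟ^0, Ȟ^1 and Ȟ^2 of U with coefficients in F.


Ȟ^0 ≅ 0, Ȟ^1 ≅ 0, Ȟ^2 ≅ 0

cover nerve:
  A12={x2,x7,x11} A13={x10,x12} A23={x3,x4,x6}
C dims 3,3; δ0: rk_F7 3
Ȟ^0: (3−3)−0=0 ⇒ 0
Ȟ^1: (3−0)−3=0 ⇒ 0
Ȟ^2: (0−0)−0=0 ⇒ 0


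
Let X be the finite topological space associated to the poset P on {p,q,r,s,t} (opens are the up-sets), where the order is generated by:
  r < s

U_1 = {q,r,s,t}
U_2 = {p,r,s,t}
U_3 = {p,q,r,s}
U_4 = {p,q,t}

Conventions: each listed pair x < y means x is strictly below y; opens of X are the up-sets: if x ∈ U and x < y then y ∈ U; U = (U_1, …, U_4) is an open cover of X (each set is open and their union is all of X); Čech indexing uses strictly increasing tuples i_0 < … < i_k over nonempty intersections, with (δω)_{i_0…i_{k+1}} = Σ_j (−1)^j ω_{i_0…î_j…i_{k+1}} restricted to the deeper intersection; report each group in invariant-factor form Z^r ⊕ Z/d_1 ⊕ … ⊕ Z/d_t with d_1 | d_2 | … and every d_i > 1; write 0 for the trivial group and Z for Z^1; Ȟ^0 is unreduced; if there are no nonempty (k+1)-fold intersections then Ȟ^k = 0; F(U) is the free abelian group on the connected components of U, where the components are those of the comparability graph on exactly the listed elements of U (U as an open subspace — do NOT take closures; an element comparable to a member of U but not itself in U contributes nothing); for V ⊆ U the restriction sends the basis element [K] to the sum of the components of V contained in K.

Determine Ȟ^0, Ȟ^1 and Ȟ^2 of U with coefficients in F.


Ȟ^0 = Z^4; Ȟ^1 = 0; Ȟ^2 = 0

nonempty overlaps:
  U12={r,s,t} U13={q,r,s} U14={q,t} U23={p,r,s} U24={p,t} U34={p,q}
  U123={r,s} U124={t} U134={q} U234={p}
components per intersection:
  U1: {q} {r,s} {t}
  U2: {p} {r,s} {t}
  U3: {p} {q} {r,s}
  U4: {p} {q} {t}
  U12: {r,s} {t}
  U13: {q} {r,s}
  U14: {q} {t}
  U23: {p} {r,s}
  U24: {p} {t}
  U34: {p} {q}
  U123: {r,s}
  U124: {t}
  U134: {q}
  U234: {p}
C dims 12,12,4; δ0: rk 8, SNF 1^8; δ1: rk 4, SNF 1^4
degree 0: 12−8−0 = 4 → Ȟ^0 ≅ Z^4
degree 1: 12−4−8 = 0 → Ȟ^1 ≅ 0
degree 2: 4−0−4 = 0 → Ȟ^2 ≅ 0


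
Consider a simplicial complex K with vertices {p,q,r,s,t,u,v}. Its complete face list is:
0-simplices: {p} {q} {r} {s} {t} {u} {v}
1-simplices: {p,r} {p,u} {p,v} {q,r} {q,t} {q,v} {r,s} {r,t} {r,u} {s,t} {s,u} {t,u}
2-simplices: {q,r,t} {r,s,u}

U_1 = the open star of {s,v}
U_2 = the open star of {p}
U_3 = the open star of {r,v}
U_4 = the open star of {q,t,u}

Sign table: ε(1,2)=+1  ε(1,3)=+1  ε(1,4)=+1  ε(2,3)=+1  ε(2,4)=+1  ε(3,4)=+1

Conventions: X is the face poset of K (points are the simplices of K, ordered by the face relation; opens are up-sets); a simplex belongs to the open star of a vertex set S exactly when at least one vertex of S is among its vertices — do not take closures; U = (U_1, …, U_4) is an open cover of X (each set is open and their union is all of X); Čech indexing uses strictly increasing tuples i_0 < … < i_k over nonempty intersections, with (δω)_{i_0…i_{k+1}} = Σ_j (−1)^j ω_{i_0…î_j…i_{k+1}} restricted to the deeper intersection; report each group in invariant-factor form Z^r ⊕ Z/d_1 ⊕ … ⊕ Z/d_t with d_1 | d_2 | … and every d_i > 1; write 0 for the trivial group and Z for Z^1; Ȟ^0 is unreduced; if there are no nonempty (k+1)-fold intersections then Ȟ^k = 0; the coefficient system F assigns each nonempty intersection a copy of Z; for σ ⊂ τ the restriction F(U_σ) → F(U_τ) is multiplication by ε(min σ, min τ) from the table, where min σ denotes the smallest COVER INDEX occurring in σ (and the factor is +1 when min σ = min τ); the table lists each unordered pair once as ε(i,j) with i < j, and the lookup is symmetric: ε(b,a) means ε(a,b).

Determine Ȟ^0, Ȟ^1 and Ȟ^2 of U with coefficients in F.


Ȟ^0(U;F) ≅ Z,  Ȟ^1(U;F) ≅ Z,  Ȟ^2(U;F) ≅ 0

nonempty intersections:
  U1={{s},{v},{p,v},{q,v},{r,s},{s,t},{s,u},{r,s,u}} U2={{p},{p,r},{p,u},{p,v}} U3={{r},{v},{p,r},{p,v},{q,r},{q,v},{r,s},{r,t},{r,u},{q,r,t},{r,s,u}} U4={{q},{t},{u},{p,u},{q,r},{q,t},{q,v},{r,t},{r,u},{s,t},{s,u},{t,u},{q,r,t},{r,s,u}}
  U12={{p,v}} U13={{v},{p,v},{q,v},{r,s},{r,s,u}} U14={{q,v},{s,t},{s,u},{r,s,u}} U23={{p,r},{p,v}} U24={{p,u}} U34={{q,r},{q,v},{r,t},{r,u},{q,r,t},{r,s,u}}
  U123={{p,v}} U134={{q,v},{r,s,u}}
C dims 4,6,2; δ0: rk 3, SNF 1^3; δ1: rk 2, SNF 1^2
Ȟ^0: (4−3)−0=1 ⇒ Z
Ȟ^1: (6−2)−3=1 ⇒ Z
Ȟ^2: (2−0)−2=0 ⇒ 0


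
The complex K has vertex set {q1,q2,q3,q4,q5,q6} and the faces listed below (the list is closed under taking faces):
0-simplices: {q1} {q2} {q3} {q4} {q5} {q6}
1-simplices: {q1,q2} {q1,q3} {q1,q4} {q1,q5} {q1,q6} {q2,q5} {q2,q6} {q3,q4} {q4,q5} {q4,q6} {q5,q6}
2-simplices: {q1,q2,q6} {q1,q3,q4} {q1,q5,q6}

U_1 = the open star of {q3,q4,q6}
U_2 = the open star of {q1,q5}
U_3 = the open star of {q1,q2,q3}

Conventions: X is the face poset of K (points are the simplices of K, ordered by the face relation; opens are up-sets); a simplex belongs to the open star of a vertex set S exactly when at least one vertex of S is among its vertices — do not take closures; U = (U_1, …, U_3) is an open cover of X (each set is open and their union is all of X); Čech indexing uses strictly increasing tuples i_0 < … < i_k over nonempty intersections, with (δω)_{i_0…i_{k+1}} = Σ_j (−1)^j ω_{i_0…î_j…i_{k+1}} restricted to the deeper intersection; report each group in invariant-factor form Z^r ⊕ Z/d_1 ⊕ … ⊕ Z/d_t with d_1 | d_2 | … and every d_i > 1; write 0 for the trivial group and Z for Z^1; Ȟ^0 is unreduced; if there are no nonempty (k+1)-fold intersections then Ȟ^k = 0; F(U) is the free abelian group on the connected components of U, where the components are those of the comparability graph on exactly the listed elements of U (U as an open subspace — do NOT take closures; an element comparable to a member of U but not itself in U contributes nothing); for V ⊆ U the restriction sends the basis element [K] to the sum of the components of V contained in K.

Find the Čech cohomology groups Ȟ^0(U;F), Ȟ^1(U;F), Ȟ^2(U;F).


nerve of the cover:
  U1={{q3},{q4},{q6},{q1,q3},{q1,q4},{q1,q6},{q2,q6},{q3,q4},{q4,q5},{q4,q6},{q5,q6},{q1,q2,q6},{q1,q3,q4},{q1,q5,q6}} U2={{q1},{q5},{q1,q2},{q1,q3},{q1,q4},{q1,q5},{q1,q6},{q2,q5},{q4,q5},{q5,q6},{q1,q2,q6},{q1,q3,q4},{q1,q5,q6}} U3={{q1},{q2},{q3},{q1,q2},{q1,q3},{q1,q4},{q1,q5},{q1,q6},{q2,q5},{q2,q6},{q3,q4},{q1,q2,q6},{q1,q3,q4},{q1,q5,q6}}
  U12={{q1,q3},{q1,q4},{q1,q6},{q4,q5},{q5,q6},{q1,q2,q6},{q1,q3,q4},{q1,q5,q6}} U13={{q3},{q1,q3},{q1,q4},{q1,q6},{q2,q6},{q3,q4},{q1,q2,q6},{q1,q3,q4},{q1,q5,q6}} U23={{q1},{q1,q2},{q1,q3},{q1,q4},{q1,q5},{q1,q6},{q2,q5},{q1,q2,q6},{q1,q3,q4},{q1,q5,q6}}
  U123={{q1,q3},{q1,q4},{q1,q6},{q1,q2,q6},{q1,q3,q4},{q1,q5,q6}}
components per intersection:
  U1: {{q3},{q4},{q6},{q1,q3},{q1,q4},{q1,q6},{q2,q6},{q3,q4},{q4,q5},{q4,q6},{q5,q6},{q1,q2,q6},{q1,q3,q4},{q1,q5,q6}}
  U2: {{q1},{q5},{q1,q2},{q1,q3},{q1,q4},{q1,q5},{q1,q6},{q2,q5},{q4,q5},{q5,q6},{q1,q2,q6},{q1,q3,q4},{q1,q5,q6}}
  U3: {{q1},{q2},{q3},{q1,q2},{q1,q3},{q1,q4},{q1,q5},{q1,q6},{q2,q5},{q2,q6},{q3,q4},{q1,q2,q6},{q1,q3,q4},{q1,q5,q6}}
  U12: {{q1,q3},{q1,q4},{q1,q3,q4}} {{q1,q6},{q5,q6},{q1,q2,q6},{q1,q5,q6}} {{q4,q5}}
  U13: {{q3},{q1,q3},{q1,q4},{q3,q4},{q1,q3,q4}} {{q1,q6},{q2,q6},{q1,q2,q6},{q1,q5,q6}}
  U23: {{q1},{q1,q2},{q1,q3},{q1,q4},{q1,q5},{q1,q6},{q1,q2,q6},{q1,q3,q4},{q1,q5,q6}} {{q2,q5}}
  U123: {{q1,q3},{q1,q4},{q1,q3,q4}} {{q1,q6},{q1,q2,q6},{q1,q5,q6}}
C dims 3,7,2; δ0: rk 2, SNF 1^2; δ1: rk 2, SNF 1^2
Ȟ^0 = (3 − 2) − 0 = 1, so Ȟ^0 ≅ Z
Ȟ^1 = (7 − 2) − 2 = 3, so Ȟ^1 ≅ Z^3
Ȟ^2 = (2 − 0) − 2 = 0, so Ȟ^2 ≅ 0

Ȟ^0(U;F) ≅ Z, Ȟ^1(U;F) ≅ Z^3 and Ȟ^2(U;F) ≅ 0


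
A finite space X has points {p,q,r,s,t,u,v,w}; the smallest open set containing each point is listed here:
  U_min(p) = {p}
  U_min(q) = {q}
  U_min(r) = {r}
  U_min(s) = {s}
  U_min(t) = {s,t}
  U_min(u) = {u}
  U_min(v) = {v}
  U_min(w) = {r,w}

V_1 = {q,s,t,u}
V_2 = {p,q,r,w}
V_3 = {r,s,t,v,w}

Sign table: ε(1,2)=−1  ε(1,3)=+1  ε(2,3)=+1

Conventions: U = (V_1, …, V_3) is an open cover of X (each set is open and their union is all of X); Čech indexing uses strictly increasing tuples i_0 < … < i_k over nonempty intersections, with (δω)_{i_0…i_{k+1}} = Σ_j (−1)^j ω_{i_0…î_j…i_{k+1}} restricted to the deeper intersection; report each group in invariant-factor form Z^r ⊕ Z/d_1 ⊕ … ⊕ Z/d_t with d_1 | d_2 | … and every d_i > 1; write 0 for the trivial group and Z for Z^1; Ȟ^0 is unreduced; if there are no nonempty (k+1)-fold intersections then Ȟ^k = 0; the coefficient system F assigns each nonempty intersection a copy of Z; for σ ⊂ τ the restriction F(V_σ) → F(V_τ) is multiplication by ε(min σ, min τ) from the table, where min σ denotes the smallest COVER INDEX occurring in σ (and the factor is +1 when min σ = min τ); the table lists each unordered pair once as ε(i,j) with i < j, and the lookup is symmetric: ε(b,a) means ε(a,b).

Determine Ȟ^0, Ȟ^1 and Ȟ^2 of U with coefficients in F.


nonempty intersections:
  V12={q} V13={s,t} V23={r,w}
C dims 3,3; δ0: rk 3, SNF 1^2·2
Ȟ^0: (3−3)−0=0 ⇒ 0
Ȟ^1: (3−0)−3=0 plus torsion [2] ⇒ Z/2
Ȟ^2: (0−0)−0=0 ⇒ 0

Ȟ^0 = 0, Ȟ^1 = Z/2, Ȟ^2 = 0


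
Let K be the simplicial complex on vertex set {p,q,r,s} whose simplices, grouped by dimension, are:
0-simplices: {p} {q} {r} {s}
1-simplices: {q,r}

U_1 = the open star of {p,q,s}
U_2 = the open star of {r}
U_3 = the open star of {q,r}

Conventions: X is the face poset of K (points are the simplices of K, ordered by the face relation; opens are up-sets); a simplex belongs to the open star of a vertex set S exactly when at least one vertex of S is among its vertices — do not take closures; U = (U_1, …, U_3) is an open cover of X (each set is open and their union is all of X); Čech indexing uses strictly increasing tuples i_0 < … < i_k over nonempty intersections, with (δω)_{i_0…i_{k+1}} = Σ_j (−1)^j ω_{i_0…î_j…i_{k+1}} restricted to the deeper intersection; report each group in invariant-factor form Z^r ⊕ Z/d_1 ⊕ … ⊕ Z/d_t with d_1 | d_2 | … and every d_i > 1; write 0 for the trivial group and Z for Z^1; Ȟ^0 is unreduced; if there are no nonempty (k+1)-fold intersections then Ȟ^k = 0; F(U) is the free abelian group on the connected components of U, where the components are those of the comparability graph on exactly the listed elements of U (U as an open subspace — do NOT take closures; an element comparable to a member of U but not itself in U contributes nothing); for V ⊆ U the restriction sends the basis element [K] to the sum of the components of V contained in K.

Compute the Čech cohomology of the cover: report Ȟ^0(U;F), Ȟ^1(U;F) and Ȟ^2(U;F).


Ȟ^0 = Z^3; Ȟ^1 = 0; Ȟ^2 = 0

nerve of the cover:
  U1={{p},{q},{s},{q,r}} U2={{r},{q,r}} U3={{q},{r},{q,r}}
  U12={{q,r}} U13={{q},{q,r}} U23={{r},{q,r}}
  U123={{q,r}}
components per intersection:
  U1: {{p}} {{q},{q,r}} {{s}}
  U2: {{r},{q,r}}
  U3: {{q},{r},{q,r}}
  U12: {{q,r}}
  U13: {{q},{q,r}}
  U23: {{r},{q,r}}
  U123: {{q,r}}
C dims 5,3,1; δ0: rk 2, SNF 1^2; δ1: rk 1, SNF 1^1
Ȟ^0 = (5 − 2) − 0 = 3, so Ȟ^0 ≅ Z^3
Ȟ^1 = (3 − 1) − 2 = 0, so Ȟ^1 ≅ 0
Ȟ^2 = (1 − 0) − 1 = 0, so Ȟ^2 ≅ 0


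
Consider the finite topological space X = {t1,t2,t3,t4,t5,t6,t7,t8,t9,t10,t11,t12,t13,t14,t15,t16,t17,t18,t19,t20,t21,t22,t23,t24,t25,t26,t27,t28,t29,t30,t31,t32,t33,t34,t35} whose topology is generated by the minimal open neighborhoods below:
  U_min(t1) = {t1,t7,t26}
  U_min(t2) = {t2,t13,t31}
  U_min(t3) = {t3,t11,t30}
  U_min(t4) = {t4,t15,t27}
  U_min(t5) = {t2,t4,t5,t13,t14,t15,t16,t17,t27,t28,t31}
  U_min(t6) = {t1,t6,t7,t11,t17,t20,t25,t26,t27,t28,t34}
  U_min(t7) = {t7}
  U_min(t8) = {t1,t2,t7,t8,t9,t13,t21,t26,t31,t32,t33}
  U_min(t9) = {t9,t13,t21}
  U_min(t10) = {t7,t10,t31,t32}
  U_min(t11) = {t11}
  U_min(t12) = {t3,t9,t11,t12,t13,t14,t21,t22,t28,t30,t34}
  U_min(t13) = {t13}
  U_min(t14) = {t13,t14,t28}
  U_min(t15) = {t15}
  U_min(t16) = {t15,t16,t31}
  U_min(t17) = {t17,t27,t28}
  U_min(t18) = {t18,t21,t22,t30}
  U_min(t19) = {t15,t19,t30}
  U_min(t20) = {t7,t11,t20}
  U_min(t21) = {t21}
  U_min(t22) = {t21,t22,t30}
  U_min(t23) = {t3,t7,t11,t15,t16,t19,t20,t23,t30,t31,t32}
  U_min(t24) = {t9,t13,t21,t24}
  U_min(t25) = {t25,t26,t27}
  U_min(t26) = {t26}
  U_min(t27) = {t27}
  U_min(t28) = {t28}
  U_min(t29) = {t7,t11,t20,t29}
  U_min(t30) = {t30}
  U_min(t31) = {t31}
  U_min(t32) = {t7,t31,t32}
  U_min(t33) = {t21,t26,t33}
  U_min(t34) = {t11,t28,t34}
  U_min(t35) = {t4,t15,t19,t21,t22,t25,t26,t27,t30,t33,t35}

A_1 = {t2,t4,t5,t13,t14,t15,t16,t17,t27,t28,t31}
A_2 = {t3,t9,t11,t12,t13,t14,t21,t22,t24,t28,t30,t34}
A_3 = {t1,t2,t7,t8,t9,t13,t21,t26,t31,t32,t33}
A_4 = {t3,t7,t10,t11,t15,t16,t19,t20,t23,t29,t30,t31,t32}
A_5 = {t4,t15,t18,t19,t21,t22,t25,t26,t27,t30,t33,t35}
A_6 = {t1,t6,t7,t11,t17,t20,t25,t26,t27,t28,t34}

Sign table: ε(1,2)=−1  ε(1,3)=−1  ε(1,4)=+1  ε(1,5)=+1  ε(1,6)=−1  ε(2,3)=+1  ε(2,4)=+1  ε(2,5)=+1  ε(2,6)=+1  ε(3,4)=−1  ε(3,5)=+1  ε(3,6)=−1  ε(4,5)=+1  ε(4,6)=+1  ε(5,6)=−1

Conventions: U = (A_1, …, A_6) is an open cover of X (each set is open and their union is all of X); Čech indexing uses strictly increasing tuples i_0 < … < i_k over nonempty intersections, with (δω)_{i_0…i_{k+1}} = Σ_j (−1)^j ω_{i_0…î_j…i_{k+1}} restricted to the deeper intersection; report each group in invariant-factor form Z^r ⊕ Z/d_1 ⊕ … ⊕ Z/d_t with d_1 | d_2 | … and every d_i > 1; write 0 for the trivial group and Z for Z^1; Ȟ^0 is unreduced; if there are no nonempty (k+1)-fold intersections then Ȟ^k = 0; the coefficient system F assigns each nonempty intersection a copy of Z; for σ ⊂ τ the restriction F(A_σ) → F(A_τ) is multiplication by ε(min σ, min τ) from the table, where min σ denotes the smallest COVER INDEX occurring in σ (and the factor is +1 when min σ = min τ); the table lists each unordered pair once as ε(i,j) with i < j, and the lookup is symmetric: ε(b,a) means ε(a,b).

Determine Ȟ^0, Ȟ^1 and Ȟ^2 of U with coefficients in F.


Ȟ^0 = 0, Ȟ^1 = Z/2 and Ȟ^2 = Z

nerve simplices:
  A12={t13,t14,t28} A13={t2,t13,t31} A14={t15,t16,t31} A15={t4,t15,t27} A16={t17,t27,t28} A23={t9,t13,t21} A24={t3,t11,t30} A25={t21,t22,t30} A26={t11,t28,t34} A34={t7,t31,t32} A35={t21,t26,t33} A36={t1,t7,t26} A45={t15,t19,t30} A46={t7,t11,t20} A56={t25,t26,t27}
  A123={t13} A126={t28} A134={t31} A145={t15} A156={t27} A235={t21} A245={t30} A246={t11} A346={t7} A356={t26}
C dims 6,15,10; δ0: rk 6, SNF 1^5·2; δ1: rk 9, SNF 1^9
degree 0: 6−6−0 = 0 → Ȟ^0 ≅ 0
degree 1: 15−9−6 = 0 plus torsion [2] → Ȟ^1 ≅ Z/2
degree 2: 10−0−9 = 1 → Ȟ^2 ≅ Z


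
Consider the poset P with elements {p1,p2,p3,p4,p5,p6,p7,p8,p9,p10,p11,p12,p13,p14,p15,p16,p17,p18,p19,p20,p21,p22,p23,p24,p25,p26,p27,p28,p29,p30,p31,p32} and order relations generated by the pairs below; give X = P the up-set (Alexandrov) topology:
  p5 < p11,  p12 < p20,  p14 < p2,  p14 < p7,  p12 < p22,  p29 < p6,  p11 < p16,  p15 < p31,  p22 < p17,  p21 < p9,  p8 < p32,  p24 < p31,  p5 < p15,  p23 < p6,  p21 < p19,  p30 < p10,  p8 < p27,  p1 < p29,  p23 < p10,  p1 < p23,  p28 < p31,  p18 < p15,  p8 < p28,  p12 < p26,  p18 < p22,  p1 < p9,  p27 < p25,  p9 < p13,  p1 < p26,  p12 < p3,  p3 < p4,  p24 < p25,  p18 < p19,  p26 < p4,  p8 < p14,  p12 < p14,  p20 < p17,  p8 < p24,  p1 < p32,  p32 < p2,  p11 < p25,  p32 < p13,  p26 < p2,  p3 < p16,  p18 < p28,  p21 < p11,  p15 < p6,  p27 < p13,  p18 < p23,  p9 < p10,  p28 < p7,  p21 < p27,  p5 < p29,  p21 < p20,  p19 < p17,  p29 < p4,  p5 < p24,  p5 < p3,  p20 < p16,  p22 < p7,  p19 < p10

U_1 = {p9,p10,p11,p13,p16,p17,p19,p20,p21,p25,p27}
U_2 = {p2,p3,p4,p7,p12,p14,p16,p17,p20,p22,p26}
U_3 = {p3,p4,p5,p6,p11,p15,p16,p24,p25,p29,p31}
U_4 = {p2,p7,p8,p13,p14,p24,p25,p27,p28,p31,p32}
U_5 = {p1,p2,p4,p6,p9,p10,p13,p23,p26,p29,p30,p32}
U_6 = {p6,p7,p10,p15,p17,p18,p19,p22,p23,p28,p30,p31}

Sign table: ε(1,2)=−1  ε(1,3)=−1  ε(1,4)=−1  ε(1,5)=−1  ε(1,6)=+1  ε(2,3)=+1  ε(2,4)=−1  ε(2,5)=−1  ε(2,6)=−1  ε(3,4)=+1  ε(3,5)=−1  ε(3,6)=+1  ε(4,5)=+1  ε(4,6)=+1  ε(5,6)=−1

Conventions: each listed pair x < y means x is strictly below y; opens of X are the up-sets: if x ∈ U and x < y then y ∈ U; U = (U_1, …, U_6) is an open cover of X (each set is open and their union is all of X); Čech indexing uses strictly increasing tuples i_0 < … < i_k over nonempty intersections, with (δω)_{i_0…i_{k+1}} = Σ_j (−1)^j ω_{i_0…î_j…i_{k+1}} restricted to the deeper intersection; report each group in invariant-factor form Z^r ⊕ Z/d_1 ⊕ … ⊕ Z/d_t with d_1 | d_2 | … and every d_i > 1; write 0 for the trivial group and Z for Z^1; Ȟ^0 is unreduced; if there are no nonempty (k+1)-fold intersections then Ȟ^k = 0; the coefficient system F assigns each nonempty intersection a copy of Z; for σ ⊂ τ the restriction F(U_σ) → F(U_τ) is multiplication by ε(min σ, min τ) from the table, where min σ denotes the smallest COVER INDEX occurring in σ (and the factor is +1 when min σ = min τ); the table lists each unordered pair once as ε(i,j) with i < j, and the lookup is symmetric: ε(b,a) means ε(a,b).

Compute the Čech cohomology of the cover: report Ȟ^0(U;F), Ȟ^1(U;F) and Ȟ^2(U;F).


Ȟ^0(U;F) ≅ 0,  Ȟ^1(U;F) ≅ Z/2,  Ȟ^2(U;F) ≅ Z

nerve of the cover:
  U12={p16,p17,p20} U13={p11,p16,p25} U14={p13,p25,p27} U15={p9,p10,p13} U16={p10,p17,p19} U23={p3,p4,p16} U24={p2,p7,p14} U25={p2,p4,p26} U26={p7,p17,p22} U34={p24,p25,p31} U35={p4,p6,p29} U36={p6,p15,p31} U45={p2,p13,p32} U46={p7,p28,p31} U56={p6,p10,p23,p30}
  U123={p16} U126={p17} U134={p25} U145={p13} U156={p10} U235={p4} U245={p2} U246={p7} U346={p31} U356={p6}
C dims 6,15,10; δ0: rk 6, SNF 1^5·2; δ1: rk 9, SNF 1^9
Ȟ^0 = (6 − 6) − 0 = 0, so Ȟ^0 ≅ 0
Ȟ^1 = (15 − 9) − 6 = 0 plus torsion [2], so Ȟ^1 ≅ Z/2
Ȟ^2 = (10 − 0) − 9 = 1, so Ȟ^2 ≅ Z


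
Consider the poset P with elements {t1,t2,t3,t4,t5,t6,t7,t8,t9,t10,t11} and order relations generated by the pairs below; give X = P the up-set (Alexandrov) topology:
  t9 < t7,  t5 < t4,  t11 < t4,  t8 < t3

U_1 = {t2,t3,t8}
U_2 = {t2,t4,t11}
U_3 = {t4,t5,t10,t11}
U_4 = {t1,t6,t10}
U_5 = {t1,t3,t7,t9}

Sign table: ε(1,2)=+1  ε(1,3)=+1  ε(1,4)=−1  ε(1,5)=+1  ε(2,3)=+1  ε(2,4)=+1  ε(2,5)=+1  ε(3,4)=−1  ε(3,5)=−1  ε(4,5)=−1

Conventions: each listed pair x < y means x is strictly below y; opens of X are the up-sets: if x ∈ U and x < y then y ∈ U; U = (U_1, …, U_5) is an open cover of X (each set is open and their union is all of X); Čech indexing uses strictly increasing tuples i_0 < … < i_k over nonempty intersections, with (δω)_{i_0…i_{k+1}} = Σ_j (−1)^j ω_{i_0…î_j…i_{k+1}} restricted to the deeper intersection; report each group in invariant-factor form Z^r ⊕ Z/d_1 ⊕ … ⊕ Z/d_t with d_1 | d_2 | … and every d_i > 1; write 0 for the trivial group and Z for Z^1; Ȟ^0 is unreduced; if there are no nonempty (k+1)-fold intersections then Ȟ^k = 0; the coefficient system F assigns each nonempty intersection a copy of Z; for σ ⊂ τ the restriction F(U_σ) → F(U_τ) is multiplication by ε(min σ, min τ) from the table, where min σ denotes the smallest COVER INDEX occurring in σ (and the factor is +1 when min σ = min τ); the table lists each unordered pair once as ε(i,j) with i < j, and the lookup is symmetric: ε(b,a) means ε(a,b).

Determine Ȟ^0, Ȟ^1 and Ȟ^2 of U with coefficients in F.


cover nerve:
  U12={t2} U15={t3} U23={t4,t11} U34={t10} U45={t1}
C dims 5,5; δ0: rk 4, SNF 1^4
Ȟ^0: (5−4)−0=1 ⇒ Z
Ȟ^1: (5−0)−4=1 ⇒ Z
Ȟ^2: (0−0)−0=0 ⇒ 0

Ȟ^0 ≅ Z, Ȟ^1 ≅ Z, Ȟ^2 ≅ 0
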